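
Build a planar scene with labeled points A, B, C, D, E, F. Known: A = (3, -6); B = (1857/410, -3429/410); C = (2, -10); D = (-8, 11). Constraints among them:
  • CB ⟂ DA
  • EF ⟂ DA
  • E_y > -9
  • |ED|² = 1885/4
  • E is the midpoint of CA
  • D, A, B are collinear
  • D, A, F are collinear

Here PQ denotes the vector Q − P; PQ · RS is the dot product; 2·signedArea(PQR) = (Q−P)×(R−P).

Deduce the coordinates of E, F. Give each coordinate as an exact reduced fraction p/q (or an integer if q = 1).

1. E_x = 5/2  [E is the midpoint of CA]
2. E_y = -8  [E is the midpoint of CA]
   → E = (5/2, -8)
3. F_x = 3087/820  [D, A, F are collinear ∩ EF ⟂ DA]
4. F_y = -5889/820  [D, A, F are collinear ∩ EF ⟂ DA]
   → F = (3087/820, -5889/820)

E = (5/2, -8)
F = (3087/820, -5889/820)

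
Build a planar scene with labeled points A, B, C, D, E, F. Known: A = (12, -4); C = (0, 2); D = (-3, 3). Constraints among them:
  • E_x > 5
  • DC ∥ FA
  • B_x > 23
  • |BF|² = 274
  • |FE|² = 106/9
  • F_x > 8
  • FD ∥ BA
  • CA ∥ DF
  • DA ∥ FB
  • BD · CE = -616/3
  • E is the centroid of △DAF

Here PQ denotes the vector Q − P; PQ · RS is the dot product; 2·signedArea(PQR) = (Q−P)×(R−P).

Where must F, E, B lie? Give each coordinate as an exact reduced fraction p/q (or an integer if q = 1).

1. F_x = 9  [DC ∥ FA ∩ CA ∥ DF]
2. F_y = -3  [DC ∥ FA ∩ CA ∥ DF]
   → F = (9, -3)
3. E_x = 6  [E is the centroid of △DAF]
4. E_y = -4/3  [E is the centroid of △DAF]
   → E = (6, -4/3)
5. B_x = 24  [FD ∥ BA ∩ DA ∥ FB]
6. B_y = -10  [FD ∥ BA ∩ DA ∥ FB]
   → B = (24, -10)

B = (24, -10)
E = (6, -4/3)
F = (9, -3)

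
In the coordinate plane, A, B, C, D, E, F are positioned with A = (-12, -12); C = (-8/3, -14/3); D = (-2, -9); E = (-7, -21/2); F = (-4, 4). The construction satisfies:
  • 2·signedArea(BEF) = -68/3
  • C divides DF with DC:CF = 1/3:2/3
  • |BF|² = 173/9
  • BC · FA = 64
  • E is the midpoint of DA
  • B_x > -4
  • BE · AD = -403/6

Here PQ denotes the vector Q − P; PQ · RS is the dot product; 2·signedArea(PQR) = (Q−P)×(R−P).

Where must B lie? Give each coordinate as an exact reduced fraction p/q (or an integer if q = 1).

B = (-10/3, -1/3)

1. B_x = -10/3  [BC · FA = 64 ∩ BE · AD = -403/6]
2. B_y = -1/3  [BC · FA = 64 ∩ BE · AD = -403/6]
   → B = (-10/3, -1/3)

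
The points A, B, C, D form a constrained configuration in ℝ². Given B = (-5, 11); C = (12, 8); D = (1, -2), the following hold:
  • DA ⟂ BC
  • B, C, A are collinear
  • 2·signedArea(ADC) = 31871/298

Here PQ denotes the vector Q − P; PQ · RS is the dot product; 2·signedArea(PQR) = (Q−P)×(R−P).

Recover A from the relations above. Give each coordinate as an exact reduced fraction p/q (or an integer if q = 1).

A = (907/298, 2855/298)

1. A_x = 907/298  [B, C, A are collinear ∩ DA ⟂ BC]
2. A_y = 2855/298  [B, C, A are collinear ∩ DA ⟂ BC]
   → A = (907/298, 2855/298)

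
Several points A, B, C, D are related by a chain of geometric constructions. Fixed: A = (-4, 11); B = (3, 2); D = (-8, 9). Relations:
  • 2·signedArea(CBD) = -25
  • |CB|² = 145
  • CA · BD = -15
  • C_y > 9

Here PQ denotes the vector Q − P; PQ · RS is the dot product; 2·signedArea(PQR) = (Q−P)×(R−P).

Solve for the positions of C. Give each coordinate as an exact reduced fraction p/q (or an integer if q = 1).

C = (-6, 10)

1. C_x = -6  [2·signedArea(CBD) = -25 ∩ CA · BD = -15]
2. C_y = 10  [2·signedArea(CBD) = -25 ∩ CA · BD = -15]
   → C = (-6, 10)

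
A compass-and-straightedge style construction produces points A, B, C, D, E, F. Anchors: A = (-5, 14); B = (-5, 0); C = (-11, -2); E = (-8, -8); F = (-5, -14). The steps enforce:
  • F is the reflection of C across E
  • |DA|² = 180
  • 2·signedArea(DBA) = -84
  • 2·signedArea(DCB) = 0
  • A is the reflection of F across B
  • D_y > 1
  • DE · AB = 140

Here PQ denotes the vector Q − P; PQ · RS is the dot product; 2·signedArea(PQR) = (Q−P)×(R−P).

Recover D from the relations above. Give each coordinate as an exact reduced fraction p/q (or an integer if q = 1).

D = (1, 2)

1. D_x = 1  [2·signedArea(DCB) = 0 ∩ DE · AB = 140]
2. D_y = 2  [2·signedArea(DCB) = 0 ∩ DE · AB = 140]
   → D = (1, 2)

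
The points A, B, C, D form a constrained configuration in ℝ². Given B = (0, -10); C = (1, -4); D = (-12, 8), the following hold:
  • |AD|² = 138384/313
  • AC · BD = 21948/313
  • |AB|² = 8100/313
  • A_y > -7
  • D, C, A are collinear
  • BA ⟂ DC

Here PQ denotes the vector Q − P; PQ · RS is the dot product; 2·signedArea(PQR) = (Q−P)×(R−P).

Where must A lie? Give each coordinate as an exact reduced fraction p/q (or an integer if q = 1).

A = (1080/313, -1960/313)

1. A_x = 1080/313  [D, C, A are collinear ∩ BA ⟂ DC]
2. A_y = -1960/313  [D, C, A are collinear ∩ BA ⟂ DC]
   → A = (1080/313, -1960/313)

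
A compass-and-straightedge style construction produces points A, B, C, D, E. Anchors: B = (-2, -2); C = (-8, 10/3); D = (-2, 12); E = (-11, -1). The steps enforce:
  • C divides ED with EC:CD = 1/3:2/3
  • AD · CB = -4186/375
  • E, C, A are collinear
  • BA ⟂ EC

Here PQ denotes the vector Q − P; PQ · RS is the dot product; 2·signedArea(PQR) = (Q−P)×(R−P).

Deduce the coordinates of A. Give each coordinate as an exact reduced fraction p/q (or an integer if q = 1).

A = (-1069/125, 317/125)

1. A_x = -1069/125  [E, C, A are collinear ∩ BA ⟂ EC]
2. A_y = 317/125  [E, C, A are collinear ∩ BA ⟂ EC]
   → A = (-1069/125, 317/125)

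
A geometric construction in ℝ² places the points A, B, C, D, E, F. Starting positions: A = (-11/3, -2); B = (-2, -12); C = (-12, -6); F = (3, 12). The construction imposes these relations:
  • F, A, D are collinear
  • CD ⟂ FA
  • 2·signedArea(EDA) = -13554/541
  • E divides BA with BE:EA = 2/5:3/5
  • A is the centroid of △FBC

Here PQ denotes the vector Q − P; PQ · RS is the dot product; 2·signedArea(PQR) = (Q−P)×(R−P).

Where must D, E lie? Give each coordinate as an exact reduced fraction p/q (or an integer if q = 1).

D = (-3657/541, -4596/541)
E = (-8/3, -8)

1. D_x = -3657/541  [F, A, D are collinear ∩ CD ⟂ FA]
2. D_y = -4596/541  [F, A, D are collinear ∩ CD ⟂ FA]
   → D = (-3657/541, -4596/541)
3. E_x = -8/3  [E divides BA with BE:EA = 2/5:3/5]
4. E_y = -8  [E divides BA with BE:EA = 2/5:3/5]
   → E = (-8/3, -8)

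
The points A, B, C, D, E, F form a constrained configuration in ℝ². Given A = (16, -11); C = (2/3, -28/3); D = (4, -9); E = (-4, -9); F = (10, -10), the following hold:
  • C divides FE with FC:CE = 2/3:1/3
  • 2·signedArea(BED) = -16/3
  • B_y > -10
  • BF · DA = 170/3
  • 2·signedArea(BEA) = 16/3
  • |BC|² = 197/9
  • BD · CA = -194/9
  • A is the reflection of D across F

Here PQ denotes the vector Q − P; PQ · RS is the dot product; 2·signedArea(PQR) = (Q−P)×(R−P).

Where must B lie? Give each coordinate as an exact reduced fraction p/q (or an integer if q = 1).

B = (16/3, -29/3)

1. B_x = 16/3  [2·signedArea(BEA) = 16/3 ∩ 2·signedArea(BED) = -16/3]
2. B_y = -29/3  [2·signedArea(BEA) = 16/3 ∩ 2·signedArea(BED) = -16/3]
   → B = (16/3, -29/3)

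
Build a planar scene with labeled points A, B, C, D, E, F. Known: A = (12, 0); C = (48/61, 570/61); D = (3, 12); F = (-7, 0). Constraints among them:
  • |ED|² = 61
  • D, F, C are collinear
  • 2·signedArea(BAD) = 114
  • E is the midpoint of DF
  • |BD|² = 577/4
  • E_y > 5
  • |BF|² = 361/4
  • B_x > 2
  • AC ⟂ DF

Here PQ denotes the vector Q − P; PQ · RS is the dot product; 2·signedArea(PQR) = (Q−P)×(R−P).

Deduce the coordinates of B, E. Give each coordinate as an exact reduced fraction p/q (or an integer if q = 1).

B = (5/2, 0)
E = (-2, 6)

1. B_x = 5/2  [line -12·x + -9·y + 30 = 0 ∩ |BD|² = 577/4]
2. B_y = 0  [line -12·x + -9·y + 30 = 0 ∩ |BD|² = 577/4]
   → B = (5/2, 0)
3. E_x = -2  [E is the midpoint of DF]
4. E_y = 6  [E is the midpoint of DF]
   → E = (-2, 6)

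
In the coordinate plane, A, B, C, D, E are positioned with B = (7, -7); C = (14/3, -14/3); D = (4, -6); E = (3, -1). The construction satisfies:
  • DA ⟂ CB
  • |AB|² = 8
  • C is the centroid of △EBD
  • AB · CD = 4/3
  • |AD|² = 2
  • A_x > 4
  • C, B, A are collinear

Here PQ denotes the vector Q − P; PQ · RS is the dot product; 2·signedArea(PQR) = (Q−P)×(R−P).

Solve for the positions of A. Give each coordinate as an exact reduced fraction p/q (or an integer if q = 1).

1. A_x = 5  [C, B, A are collinear ∩ DA ⟂ CB]
2. A_y = -5  [C, B, A are collinear ∩ DA ⟂ CB]
   → A = (5, -5)

A = (5, -5)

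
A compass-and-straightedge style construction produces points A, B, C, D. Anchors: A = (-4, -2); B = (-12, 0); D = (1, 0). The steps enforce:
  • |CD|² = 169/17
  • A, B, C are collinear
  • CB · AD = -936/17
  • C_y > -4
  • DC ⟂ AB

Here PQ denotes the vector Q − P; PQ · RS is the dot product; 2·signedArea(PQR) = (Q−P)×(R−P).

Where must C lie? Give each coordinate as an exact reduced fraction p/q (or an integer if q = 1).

1. C_x = 4/17  [A, B, C are collinear ∩ DC ⟂ AB]
2. C_y = -52/17  [A, B, C are collinear ∩ DC ⟂ AB]
   → C = (4/17, -52/17)

C = (4/17, -52/17)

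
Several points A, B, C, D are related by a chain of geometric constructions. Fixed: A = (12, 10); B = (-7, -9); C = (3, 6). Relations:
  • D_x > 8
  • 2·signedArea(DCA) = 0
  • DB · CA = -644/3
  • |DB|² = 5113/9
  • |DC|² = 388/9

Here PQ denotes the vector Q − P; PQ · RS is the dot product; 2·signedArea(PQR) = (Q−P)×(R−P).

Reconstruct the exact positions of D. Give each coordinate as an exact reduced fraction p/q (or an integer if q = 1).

1. D_x = 9  [2·signedArea(DCA) = 0 ∩ DB · CA = -644/3]
2. D_y = 26/3  [2·signedArea(DCA) = 0 ∩ DB · CA = -644/3]
   → D = (9, 26/3)

D = (9, 26/3)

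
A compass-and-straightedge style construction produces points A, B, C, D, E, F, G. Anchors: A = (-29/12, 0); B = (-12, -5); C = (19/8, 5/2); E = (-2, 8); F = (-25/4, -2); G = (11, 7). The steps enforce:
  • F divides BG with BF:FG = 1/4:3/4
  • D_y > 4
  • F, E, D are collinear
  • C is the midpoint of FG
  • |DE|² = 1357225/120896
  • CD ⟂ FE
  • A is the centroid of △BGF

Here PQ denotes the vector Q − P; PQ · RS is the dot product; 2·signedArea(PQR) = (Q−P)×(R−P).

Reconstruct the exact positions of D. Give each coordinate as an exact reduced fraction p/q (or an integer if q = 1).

D = (-50029/15112, 9287/1889)

1. D_x = -50029/15112  [F, E, D are collinear ∩ CD ⟂ FE]
2. D_y = 9287/1889  [F, E, D are collinear ∩ CD ⟂ FE]
   → D = (-50029/15112, 9287/1889)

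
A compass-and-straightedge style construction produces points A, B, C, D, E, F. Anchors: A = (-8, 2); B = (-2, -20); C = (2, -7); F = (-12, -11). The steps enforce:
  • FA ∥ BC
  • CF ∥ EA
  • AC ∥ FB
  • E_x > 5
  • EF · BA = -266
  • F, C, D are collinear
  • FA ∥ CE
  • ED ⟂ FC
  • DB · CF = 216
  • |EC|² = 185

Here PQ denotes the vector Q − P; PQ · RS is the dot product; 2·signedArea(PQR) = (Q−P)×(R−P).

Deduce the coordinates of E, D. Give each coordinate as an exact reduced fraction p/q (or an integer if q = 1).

1. E_x = 6  [CF ∥ EA ∩ FA ∥ CE]
2. E_y = 6  [CF ∥ EA ∩ FA ∥ CE]
   → E = (6, 6)
3. D_x = 484/53  [F, C, D are collinear ∩ ED ⟂ FC]
4. D_y = -263/53  [F, C, D are collinear ∩ ED ⟂ FC]
   → D = (484/53, -263/53)

D = (484/53, -263/53)
E = (6, 6)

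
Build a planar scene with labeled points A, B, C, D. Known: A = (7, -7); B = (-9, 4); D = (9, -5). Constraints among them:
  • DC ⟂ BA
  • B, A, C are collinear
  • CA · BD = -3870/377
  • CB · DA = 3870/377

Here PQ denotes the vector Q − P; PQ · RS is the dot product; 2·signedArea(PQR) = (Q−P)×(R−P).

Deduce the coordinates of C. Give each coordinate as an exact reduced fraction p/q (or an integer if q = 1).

1. C_x = 2799/377  [B, A, C are collinear ∩ DC ⟂ BA]
2. C_y = -2749/377  [B, A, C are collinear ∩ DC ⟂ BA]
   → C = (2799/377, -2749/377)

C = (2799/377, -2749/377)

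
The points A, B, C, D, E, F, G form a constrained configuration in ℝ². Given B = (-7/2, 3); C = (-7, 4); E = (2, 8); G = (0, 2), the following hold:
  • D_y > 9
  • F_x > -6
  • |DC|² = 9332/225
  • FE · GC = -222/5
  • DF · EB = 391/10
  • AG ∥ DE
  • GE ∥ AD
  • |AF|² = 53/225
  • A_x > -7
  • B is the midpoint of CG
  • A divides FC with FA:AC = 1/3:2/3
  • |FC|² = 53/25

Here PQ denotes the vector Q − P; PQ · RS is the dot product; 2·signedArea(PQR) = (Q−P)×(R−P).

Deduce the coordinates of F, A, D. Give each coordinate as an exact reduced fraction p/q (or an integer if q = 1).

1. F_x = -28/5  [line 7·x + -2·y + 232/5 = 0 ∩ |FC|² = 53/25]
2. F_y = 18/5  [line 7·x + -2·y + 232/5 = 0 ∩ |FC|² = 53/25]
   → F = (-28/5, 18/5)
3. A_x = -91/15  [A divides FC with FA:AC = 1/3:2/3]
4. A_y = 56/15  [A divides FC with FA:AC = 1/3:2/3]
   → A = (-91/15, 56/15)
5. D_x = -61/15  [AG ∥ DE ∩ GE ∥ AD]
6. D_y = 146/15  [AG ∥ DE ∩ GE ∥ AD]
   → D = (-61/15, 146/15)

A = (-91/15, 56/15)
D = (-61/15, 146/15)
F = (-28/5, 18/5)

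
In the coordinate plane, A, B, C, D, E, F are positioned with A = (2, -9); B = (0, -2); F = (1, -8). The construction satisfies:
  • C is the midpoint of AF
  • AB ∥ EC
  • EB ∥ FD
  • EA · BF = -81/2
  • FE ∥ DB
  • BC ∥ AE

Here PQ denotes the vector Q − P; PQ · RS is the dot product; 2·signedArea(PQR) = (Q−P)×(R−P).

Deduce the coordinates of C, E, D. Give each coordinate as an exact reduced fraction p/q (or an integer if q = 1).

C = (3/2, -17/2)
D = (-5/2, 11/2)
E = (7/2, -31/2)

1. C_x = 3/2  [C is the midpoint of AF]
2. C_y = -17/2  [C is the midpoint of AF]
   → C = (3/2, -17/2)
3. E_x = 7/2  [AB ∥ EC ∩ BC ∥ AE]
4. E_y = -31/2  [AB ∥ EC ∩ BC ∥ AE]
   → E = (7/2, -31/2)
5. D_x = -5/2  [FE ∥ DB ∩ EB ∥ FD]
6. D_y = 11/2  [FE ∥ DB ∩ EB ∥ FD]
   → D = (-5/2, 11/2)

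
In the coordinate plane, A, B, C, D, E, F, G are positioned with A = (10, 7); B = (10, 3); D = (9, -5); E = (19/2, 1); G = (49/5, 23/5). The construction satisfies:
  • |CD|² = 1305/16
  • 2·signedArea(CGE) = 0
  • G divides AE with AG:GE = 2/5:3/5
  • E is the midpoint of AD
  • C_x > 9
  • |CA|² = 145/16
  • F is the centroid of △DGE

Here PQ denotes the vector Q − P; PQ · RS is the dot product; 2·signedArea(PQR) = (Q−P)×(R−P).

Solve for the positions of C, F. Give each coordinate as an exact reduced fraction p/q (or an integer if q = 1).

C = (39/4, 4)
F = (283/30, 1/5)

1. C_x = 39/4  [line 18/5·x + -3/10·y + -339/10 = 0 ∩ |CD|² = 1305/16]
2. C_y = 4  [line 18/5·x + -3/10·y + -339/10 = 0 ∩ |CD|² = 1305/16]
   → C = (39/4, 4)
3. F_x = 283/30  [F is the centroid of △DGE]
4. F_y = 1/5  [F is the centroid of △DGE]
   → F = (283/30, 1/5)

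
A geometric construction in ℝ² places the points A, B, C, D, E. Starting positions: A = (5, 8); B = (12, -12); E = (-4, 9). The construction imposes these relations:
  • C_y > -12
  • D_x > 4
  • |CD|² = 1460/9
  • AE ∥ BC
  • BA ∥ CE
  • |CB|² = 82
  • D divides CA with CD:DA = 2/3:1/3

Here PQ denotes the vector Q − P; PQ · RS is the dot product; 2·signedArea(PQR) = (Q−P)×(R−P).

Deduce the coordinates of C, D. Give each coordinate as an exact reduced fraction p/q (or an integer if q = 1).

C = (3, -11)
D = (13/3, 5/3)

1. C_x = 3  [BA ∥ CE ∩ AE ∥ BC]
2. C_y = -11  [BA ∥ CE ∩ AE ∥ BC]
   → C = (3, -11)
3. D_x = 13/3  [D divides CA with CD:DA = 2/3:1/3]
4. D_y = 5/3  [D divides CA with CD:DA = 2/3:1/3]
   → D = (13/3, 5/3)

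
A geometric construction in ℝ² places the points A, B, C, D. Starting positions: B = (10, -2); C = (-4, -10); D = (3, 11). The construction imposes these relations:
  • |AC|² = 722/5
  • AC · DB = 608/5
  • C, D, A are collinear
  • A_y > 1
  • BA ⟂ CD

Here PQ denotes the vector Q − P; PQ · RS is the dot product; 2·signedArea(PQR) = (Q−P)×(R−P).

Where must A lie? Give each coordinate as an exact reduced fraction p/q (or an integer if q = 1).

A = (-1/5, 7/5)

1. A_x = -1/5  [C, D, A are collinear ∩ BA ⟂ CD]
2. A_y = 7/5  [C, D, A are collinear ∩ BA ⟂ CD]
   → A = (-1/5, 7/5)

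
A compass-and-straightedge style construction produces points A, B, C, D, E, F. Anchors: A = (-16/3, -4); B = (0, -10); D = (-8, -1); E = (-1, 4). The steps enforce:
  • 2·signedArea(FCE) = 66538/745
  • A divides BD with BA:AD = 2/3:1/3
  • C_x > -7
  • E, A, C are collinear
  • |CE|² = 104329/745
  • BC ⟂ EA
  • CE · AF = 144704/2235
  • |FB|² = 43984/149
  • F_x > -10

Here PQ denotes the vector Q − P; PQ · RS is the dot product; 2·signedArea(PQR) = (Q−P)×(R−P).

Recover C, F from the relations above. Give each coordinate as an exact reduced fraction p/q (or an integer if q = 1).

C = (-4944/745, -4772/745)
F = (-6976/745, 3282/745)

1. C_x = -4944/745  [E, A, C are collinear ∩ BC ⟂ EA]
2. C_y = -4772/745  [E, A, C are collinear ∩ BC ⟂ EA]
   → C = (-4944/745, -4772/745)
3. F_x = -6976/745  [2·signedArea(FCE) = 66538/745 ∩ CE · AF = 144704/2235]
4. F_y = 3282/745  [2·signedArea(FCE) = 66538/745 ∩ CE · AF = 144704/2235]
   → F = (-6976/745, 3282/745)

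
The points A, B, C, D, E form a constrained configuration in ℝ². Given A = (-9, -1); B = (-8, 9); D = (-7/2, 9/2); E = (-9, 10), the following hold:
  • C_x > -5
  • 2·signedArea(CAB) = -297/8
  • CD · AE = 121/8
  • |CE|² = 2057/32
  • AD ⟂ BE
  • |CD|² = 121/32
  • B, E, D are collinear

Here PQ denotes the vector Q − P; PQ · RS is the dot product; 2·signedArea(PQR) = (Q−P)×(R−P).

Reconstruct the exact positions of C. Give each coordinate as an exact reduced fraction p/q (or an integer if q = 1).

1. C_x = -39/8  [CD · AE = 121/8 ∩ 2·signedArea(CAB) = -297/8]
2. C_y = 25/8  [CD · AE = 121/8 ∩ 2·signedArea(CAB) = -297/8]
   → C = (-39/8, 25/8)

C = (-39/8, 25/8)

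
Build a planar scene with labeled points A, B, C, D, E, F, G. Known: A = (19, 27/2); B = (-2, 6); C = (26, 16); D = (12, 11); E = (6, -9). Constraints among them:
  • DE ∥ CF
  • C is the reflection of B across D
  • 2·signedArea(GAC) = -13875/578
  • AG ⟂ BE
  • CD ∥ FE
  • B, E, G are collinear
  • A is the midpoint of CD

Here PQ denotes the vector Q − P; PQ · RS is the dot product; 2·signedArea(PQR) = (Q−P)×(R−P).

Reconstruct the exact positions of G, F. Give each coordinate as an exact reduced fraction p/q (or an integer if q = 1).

F = (20, -4)
G = (-134/289, 1803/578)

1. G_x = -134/289  [B, E, G are collinear ∩ AG ⟂ BE]
2. G_y = 1803/578  [B, E, G are collinear ∩ AG ⟂ BE]
   → G = (-134/289, 1803/578)
3. F_x = 20  [CD ∥ FE ∩ DE ∥ CF]
4. F_y = -4  [CD ∥ FE ∩ DE ∥ CF]
   → F = (20, -4)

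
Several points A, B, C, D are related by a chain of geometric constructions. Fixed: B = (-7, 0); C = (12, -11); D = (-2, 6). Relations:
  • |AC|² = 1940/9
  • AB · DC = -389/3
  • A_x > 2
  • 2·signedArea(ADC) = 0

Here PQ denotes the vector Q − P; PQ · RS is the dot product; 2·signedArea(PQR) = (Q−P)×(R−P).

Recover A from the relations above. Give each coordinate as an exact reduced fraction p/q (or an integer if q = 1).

A = (8/3, 1/3)

1. A_x = 8/3  [2·signedArea(ADC) = 0 ∩ AB · DC = -389/3]
2. A_y = 1/3  [2·signedArea(ADC) = 0 ∩ AB · DC = -389/3]
   → A = (8/3, 1/3)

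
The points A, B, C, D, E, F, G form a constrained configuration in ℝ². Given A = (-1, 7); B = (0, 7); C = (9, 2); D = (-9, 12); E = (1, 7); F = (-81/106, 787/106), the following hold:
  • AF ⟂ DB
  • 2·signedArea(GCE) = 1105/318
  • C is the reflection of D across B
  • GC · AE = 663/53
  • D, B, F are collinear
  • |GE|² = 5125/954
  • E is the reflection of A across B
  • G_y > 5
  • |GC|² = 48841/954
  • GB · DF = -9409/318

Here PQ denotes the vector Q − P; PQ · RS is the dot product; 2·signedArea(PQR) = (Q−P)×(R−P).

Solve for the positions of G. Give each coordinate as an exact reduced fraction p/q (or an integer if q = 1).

G = (291/106, 1741/318)

1. G_x = 291/106  [2·signedArea(GCE) = 1105/318 ∩ GB · DF = -9409/318]
2. G_y = 1741/318  [2·signedArea(GCE) = 1105/318 ∩ GB · DF = -9409/318]
   → G = (291/106, 1741/318)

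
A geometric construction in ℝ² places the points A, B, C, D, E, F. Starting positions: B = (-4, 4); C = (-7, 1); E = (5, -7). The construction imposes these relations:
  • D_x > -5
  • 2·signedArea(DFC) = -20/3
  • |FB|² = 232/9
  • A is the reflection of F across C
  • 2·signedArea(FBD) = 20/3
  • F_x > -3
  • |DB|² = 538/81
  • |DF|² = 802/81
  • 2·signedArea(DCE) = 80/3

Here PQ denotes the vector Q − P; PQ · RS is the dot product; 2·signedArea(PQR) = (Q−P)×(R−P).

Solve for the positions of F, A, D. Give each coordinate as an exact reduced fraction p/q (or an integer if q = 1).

A = (-12, 8/3)
D = (-13/3, 13/9)
F = (-2, -2/3)

1. D_x = -13/3  [line 8·x + 12·y + 52/3 = 0 ∩ |DB|² = 538/81]
2. D_y = 13/9  [line 8·x + 12·y + 52/3 = 0 ∩ |DB|² = 538/81]
   → D = (-13/3, 13/9)
3. F_x = -2  [2·signedArea(FBD) = 20/3 ∩ 2·signedArea(DFC) = -20/3]
4. F_y = -2/3  [2·signedArea(FBD) = 20/3 ∩ 2·signedArea(DFC) = -20/3]
   → F = (-2, -2/3)
5. A_x = -12  [A is the reflection of F across C]
6. A_y = 8/3  [A is the reflection of F across C]
   → A = (-12, 8/3)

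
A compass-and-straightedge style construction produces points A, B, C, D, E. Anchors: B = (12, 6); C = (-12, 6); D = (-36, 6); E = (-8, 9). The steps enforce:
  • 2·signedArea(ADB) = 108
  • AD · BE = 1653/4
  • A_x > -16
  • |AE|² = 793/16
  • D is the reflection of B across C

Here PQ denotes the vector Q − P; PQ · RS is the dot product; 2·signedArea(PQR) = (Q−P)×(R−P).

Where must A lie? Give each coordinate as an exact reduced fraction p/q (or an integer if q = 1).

A = (-15, 33/4)

1. A_x = -15  [2·signedArea(ADB) = 108 ∩ AD · BE = 1653/4]
2. A_y = 33/4  [2·signedArea(ADB) = 108 ∩ AD · BE = 1653/4]
   → A = (-15, 33/4)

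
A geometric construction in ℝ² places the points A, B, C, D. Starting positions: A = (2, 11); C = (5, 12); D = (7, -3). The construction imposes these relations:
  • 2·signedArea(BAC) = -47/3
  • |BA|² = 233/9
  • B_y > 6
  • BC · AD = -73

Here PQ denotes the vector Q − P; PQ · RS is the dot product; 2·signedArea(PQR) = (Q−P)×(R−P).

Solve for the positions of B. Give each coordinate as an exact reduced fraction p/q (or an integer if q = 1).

1. B_x = 14/3  [BC · AD = -73 ∩ 2·signedArea(BAC) = -47/3]
2. B_y = 20/3  [BC · AD = -73 ∩ 2·signedArea(BAC) = -47/3]
   → B = (14/3, 20/3)

B = (14/3, 20/3)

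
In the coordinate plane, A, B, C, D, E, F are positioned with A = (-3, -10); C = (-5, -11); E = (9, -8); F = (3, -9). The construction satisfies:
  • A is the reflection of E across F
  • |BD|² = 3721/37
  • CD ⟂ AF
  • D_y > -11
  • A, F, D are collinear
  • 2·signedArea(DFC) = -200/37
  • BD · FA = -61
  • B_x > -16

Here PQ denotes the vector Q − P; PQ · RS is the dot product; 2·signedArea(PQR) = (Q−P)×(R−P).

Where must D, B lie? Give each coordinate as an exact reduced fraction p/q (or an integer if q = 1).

1. D_x = -189/37  [A, F, D are collinear ∩ CD ⟂ AF]
2. D_y = -383/37  [A, F, D are collinear ∩ CD ⟂ AF]
   → D = (-189/37, -383/37)
3. B_x = -15  [line 6·x + 1·y + 102 = 0 ∩ |BD|² = 3721/37]
4. B_y = -12  [line 6·x + 1·y + 102 = 0 ∩ |BD|² = 3721/37]
   → B = (-15, -12)

B = (-15, -12)
D = (-189/37, -383/37)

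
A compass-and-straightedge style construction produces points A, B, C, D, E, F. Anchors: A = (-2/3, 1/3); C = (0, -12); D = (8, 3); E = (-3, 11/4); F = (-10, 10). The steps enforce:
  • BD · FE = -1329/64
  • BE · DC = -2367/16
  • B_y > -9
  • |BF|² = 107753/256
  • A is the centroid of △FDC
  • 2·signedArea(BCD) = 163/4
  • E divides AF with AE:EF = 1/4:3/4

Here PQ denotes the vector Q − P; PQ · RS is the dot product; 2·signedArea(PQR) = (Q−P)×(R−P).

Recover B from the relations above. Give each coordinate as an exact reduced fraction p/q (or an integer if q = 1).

1. B_x = -3/4  [BE · DC = -2367/16 ∩ BD · FE = -1329/64]
2. B_y = -133/16  [BE · DC = -2367/16 ∩ BD · FE = -1329/64]
   → B = (-3/4, -133/16)

B = (-3/4, -133/16)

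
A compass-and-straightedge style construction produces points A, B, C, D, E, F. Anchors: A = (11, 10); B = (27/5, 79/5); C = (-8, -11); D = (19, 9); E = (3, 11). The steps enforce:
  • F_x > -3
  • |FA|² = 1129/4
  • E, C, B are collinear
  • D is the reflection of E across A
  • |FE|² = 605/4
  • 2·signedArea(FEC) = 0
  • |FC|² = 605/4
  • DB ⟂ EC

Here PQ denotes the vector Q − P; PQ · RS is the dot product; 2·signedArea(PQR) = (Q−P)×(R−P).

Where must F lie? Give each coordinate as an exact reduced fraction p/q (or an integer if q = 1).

1. F_x = -5/2  [line 22·x + -11·y + 55 = 0 ∩ |FC|² = 605/4]
2. F_y = 0  [line 22·x + -11·y + 55 = 0 ∩ |FC|² = 605/4]
   → F = (-5/2, 0)

F = (-5/2, 0)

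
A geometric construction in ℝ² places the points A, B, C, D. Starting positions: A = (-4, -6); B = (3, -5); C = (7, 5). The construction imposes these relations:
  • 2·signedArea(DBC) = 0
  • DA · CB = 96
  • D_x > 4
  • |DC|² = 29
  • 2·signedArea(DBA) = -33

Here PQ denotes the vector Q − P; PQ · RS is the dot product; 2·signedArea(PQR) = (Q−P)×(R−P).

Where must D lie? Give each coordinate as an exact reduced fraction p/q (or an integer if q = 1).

D = (5, 0)

1. D_x = 5  [2·signedArea(DBC) = 0 ∩ 2·signedArea(DBA) = -33]
2. D_y = 0  [2·signedArea(DBC) = 0 ∩ 2·signedArea(DBA) = -33]
   → D = (5, 0)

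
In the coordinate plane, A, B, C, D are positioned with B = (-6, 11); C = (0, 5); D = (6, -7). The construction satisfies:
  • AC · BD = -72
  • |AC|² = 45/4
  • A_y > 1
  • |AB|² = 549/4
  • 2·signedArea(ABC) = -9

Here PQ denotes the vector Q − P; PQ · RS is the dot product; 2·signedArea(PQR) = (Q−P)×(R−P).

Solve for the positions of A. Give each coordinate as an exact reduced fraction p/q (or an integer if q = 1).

1. A_x = 3/2  [2·signedArea(ABC) = -9 ∩ AC · BD = -72]
2. A_y = 2  [2·signedArea(ABC) = -9 ∩ AC · BD = -72]
   → A = (3/2, 2)

A = (3/2, 2)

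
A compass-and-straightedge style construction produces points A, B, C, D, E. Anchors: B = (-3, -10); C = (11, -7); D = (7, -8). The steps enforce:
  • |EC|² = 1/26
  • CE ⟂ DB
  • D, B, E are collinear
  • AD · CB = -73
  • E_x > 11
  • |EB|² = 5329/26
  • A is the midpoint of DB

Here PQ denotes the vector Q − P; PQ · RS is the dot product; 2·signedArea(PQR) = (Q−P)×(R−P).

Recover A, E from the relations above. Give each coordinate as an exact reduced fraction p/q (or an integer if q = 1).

1. A_x = 2  [A is the midpoint of DB]
2. A_y = -9  [A is the midpoint of DB]
   → A = (2, -9)
3. E_x = 287/26  [D, B, E are collinear ∩ CE ⟂ DB]
4. E_y = -187/26  [D, B, E are collinear ∩ CE ⟂ DB]
   → E = (287/26, -187/26)

A = (2, -9)
E = (287/26, -187/26)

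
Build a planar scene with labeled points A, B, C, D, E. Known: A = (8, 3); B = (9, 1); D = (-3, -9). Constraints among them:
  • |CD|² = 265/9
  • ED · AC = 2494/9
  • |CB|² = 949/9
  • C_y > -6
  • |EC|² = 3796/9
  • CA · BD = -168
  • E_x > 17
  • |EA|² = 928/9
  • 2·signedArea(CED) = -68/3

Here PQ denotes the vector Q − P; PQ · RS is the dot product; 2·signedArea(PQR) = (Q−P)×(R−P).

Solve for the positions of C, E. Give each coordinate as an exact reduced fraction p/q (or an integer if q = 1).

C = (2/3, -5)
E = (52/3, 7)

1. C_x = 2/3  [line 12·x + 10·y + 42 = 0 ∩ |CB|² = 949/9]
2. C_y = -5  [line 12·x + 10·y + 42 = 0 ∩ |CB|² = 949/9]
   → C = (2/3, -5)
3. E_x = 52/3  [ED · AC = 2494/9 ∩ 2·signedArea(CED) = -68/3]
4. E_y = 7  [ED · AC = 2494/9 ∩ 2·signedArea(CED) = -68/3]
   → E = (52/3, 7)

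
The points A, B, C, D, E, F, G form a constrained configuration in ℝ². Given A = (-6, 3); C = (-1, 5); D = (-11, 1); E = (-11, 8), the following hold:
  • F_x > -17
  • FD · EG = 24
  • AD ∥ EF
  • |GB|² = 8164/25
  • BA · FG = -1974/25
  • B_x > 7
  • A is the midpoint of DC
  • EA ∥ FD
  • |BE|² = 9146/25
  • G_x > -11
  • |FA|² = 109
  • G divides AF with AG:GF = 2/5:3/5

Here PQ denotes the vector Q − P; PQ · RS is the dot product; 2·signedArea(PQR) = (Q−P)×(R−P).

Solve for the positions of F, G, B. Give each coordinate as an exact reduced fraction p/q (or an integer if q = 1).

B = (8, 29/5)
F = (-16, 6)
G = (-10, 21/5)

1. F_x = -16  [EA ∥ FD ∩ AD ∥ EF]
2. F_y = 6  [EA ∥ FD ∩ AD ∥ EF]
   → F = (-16, 6)
3. G_x = -10  [G divides AF with AG:GF = 2/5:3/5]
4. G_y = 21/5  [G divides AF with AG:GF = 2/5:3/5]
   → G = (-10, 21/5)
5. B_x = 8  [line -6·x + 9/5·y + 939/25 = 0 ∩ |BE|² = 9146/25]
6. B_y = 29/5  [line -6·x + 9/5·y + 939/25 = 0 ∩ |BE|² = 9146/25]
   → B = (8, 29/5)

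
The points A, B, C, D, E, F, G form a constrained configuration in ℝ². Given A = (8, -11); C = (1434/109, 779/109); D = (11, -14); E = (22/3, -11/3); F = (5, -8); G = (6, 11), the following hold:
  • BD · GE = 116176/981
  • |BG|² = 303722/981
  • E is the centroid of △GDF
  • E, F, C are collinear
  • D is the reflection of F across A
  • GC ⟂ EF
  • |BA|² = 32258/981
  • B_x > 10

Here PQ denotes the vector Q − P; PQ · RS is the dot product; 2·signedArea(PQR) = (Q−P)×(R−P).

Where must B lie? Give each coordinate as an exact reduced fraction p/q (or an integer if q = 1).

1. B_x = 3505/327  [line -4/3·x + 44/3·y + 99644/981 = 0 ∩ |BG|² = 303722/981]
2. B_y = -1946/327  [line -4/3·x + 44/3·y + 99644/981 = 0 ∩ |BG|² = 303722/981]
   → B = (3505/327, -1946/327)

B = (3505/327, -1946/327)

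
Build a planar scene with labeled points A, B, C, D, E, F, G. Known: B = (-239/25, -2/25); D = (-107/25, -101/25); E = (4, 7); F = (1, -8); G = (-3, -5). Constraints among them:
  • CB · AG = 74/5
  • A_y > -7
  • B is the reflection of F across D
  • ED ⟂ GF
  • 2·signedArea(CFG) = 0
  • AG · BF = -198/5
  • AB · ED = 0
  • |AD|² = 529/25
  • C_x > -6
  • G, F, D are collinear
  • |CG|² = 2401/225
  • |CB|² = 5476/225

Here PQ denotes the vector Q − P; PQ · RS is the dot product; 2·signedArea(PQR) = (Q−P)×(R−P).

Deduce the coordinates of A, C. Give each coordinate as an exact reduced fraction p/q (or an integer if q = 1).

A = (-3/5, -34/5)
C = (-421/75, -76/25)

1. A_x = -3/5  [AB · ED = 0 ∩ AG · BF = -198/5]
2. A_y = -34/5  [AB · ED = 0 ∩ AG · BF = -198/5]
   → A = (-3/5, -34/5)
3. C_x = -421/75  [2·signedArea(CFG) = 0 ∩ CB · AG = 74/5]
4. C_y = -76/25  [2·signedArea(CFG) = 0 ∩ CB · AG = 74/5]
   → C = (-421/75, -76/25)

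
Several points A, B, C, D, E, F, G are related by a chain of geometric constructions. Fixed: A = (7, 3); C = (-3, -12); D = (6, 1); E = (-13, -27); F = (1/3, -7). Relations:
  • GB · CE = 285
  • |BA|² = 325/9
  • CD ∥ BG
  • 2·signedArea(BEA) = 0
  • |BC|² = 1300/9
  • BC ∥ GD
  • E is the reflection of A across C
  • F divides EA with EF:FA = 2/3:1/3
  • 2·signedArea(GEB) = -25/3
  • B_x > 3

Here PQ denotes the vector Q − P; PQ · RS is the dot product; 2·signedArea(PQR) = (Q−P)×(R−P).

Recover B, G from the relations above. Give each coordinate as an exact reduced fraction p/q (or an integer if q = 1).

1. B_x = 11/3  [line -30·x + 20·y + 150 = 0 ∩ |BC|² = 1300/9]
2. B_y = -2  [line -30·x + 20·y + 150 = 0 ∩ |BC|² = 1300/9]
   → B = (11/3, -2)
3. G_x = 38/3  [BC ∥ GD ∩ CD ∥ BG]
4. G_y = 11  [BC ∥ GD ∩ CD ∥ BG]
   → G = (38/3, 11)

B = (11/3, -2)
G = (38/3, 11)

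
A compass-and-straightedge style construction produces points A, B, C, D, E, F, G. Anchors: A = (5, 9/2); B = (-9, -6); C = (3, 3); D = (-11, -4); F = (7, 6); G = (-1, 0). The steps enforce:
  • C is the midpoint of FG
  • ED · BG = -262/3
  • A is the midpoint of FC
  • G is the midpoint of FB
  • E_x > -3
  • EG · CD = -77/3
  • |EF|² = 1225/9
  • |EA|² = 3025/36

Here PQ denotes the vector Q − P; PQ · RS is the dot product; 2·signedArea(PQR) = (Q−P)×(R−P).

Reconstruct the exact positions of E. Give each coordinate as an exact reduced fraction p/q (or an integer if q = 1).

1. E_x = -7/3  [ED · BG = -262/3 ∩ EG · CD = -77/3]
2. E_y = -1  [ED · BG = -262/3 ∩ EG · CD = -77/3]
   → E = (-7/3, -1)

E = (-7/3, -1)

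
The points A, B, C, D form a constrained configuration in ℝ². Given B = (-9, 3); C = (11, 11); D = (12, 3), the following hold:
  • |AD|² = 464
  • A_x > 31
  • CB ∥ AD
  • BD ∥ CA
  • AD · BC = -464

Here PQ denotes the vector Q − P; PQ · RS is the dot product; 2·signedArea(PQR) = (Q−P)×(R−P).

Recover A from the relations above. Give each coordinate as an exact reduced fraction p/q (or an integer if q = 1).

1. A_x = 32  [CB ∥ AD ∩ BD ∥ CA]
2. A_y = 11  [CB ∥ AD ∩ BD ∥ CA]
   → A = (32, 11)

A = (32, 11)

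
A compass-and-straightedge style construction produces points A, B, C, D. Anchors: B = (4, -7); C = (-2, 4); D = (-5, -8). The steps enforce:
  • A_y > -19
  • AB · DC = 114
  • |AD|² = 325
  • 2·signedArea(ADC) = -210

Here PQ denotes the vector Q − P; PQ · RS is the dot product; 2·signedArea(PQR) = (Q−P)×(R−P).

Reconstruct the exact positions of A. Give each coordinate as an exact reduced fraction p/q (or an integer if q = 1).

A = (10, -18)

1. A_x = 10  [2·signedArea(ADC) = -210 ∩ AB · DC = 114]
2. A_y = -18  [2·signedArea(ADC) = -210 ∩ AB · DC = 114]
   → A = (10, -18)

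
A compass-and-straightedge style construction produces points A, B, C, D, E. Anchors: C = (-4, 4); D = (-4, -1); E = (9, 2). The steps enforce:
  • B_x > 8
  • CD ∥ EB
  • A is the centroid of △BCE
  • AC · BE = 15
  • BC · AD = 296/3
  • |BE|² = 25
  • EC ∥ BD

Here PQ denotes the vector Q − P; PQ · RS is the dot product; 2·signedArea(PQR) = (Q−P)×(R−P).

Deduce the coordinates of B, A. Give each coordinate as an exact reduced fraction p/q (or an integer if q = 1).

A = (14/3, 1)
B = (9, -3)

1. B_x = 9  [EC ∥ BD ∩ CD ∥ EB]
2. B_y = -3  [EC ∥ BD ∩ CD ∥ EB]
   → B = (9, -3)
3. A_x = 14/3  [A is the centroid of △BCE]
4. A_y = 1  [A is the centroid of △BCE]
   → A = (14/3, 1)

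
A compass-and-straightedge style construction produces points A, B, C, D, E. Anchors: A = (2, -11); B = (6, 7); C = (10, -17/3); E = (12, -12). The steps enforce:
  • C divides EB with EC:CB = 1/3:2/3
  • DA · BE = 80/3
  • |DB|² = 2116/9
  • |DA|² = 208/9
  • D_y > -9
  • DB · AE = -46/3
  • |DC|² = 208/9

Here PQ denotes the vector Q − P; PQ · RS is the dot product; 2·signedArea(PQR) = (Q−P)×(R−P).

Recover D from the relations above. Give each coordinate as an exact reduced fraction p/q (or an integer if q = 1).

1. D_x = 6  [DB · AE = -46/3 ∩ DA · BE = 80/3]
2. D_y = -25/3  [DB · AE = -46/3 ∩ DA · BE = 80/3]
   → D = (6, -25/3)

D = (6, -25/3)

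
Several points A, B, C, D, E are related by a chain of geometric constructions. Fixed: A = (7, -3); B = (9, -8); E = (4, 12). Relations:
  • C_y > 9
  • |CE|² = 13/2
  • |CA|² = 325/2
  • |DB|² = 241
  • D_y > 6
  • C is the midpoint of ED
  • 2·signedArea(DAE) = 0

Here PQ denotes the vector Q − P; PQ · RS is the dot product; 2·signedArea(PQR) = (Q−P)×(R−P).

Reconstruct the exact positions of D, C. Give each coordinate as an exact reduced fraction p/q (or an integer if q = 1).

1. D_x = 5  [line -15·x + -3·y + 96 = 0 ∩ |DB|² = 241]
2. D_y = 7  [line -15·x + -3·y + 96 = 0 ∩ |DB|² = 241]
   → D = (5, 7)
3. C_x = 9/2  [C is the midpoint of ED]
4. C_y = 19/2  [C is the midpoint of ED]
   → C = (9/2, 19/2)

C = (9/2, 19/2)
D = (5, 7)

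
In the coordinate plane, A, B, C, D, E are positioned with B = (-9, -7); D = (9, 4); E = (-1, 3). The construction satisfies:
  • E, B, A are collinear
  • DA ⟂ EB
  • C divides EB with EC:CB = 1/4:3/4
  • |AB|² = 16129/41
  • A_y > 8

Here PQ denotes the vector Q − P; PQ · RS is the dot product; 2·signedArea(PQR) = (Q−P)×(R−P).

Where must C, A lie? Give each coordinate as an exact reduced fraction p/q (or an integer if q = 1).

A = (139/41, 348/41)
C = (-3, 1/2)

1. C_x = -3  [C divides EB with EC:CB = 1/4:3/4]
2. C_y = 1/2  [C divides EB with EC:CB = 1/4:3/4]
   → C = (-3, 1/2)
3. A_x = 139/41  [E, B, A are collinear ∩ DA ⟂ EB]
4. A_y = 348/41  [E, B, A are collinear ∩ DA ⟂ EB]
   → A = (139/41, 348/41)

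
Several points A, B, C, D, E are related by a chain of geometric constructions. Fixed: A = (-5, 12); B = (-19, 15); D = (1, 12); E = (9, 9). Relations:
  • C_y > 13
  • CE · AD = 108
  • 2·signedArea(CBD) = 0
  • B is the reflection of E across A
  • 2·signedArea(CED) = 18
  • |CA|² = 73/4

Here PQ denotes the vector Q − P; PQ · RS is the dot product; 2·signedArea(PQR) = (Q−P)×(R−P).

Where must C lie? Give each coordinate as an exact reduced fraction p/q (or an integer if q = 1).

C = (-9, 27/2)

1. C_x = -9  [2·signedArea(CBD) = 0 ∩ CE · AD = 108]
2. C_y = 27/2  [2·signedArea(CBD) = 0 ∩ CE · AD = 108]
   → C = (-9, 27/2)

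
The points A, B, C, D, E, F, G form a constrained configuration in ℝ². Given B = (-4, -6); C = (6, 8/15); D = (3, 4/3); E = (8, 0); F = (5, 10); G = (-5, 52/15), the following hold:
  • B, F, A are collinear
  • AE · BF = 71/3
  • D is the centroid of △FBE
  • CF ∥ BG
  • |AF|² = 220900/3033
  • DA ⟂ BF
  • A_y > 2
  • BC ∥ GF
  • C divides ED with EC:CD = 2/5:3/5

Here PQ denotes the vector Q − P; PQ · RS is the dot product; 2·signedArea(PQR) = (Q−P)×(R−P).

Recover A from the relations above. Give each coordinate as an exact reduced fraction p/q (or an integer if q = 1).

A = (275/337, 2590/1011)

1. A_x = 275/337  [B, F, A are collinear ∩ DA ⟂ BF]
2. A_y = 2590/1011  [B, F, A are collinear ∩ DA ⟂ BF]
   → A = (275/337, 2590/1011)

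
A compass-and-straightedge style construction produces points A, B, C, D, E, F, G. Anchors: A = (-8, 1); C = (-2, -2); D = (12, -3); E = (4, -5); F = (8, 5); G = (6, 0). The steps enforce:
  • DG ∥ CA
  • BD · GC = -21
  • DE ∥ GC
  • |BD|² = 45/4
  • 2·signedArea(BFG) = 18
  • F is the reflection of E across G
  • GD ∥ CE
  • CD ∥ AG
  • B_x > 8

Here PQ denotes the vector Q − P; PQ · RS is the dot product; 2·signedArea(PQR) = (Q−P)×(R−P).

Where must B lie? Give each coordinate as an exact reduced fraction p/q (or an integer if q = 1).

B = (9, -3/2)

1. B_x = 9  [2·signedArea(BFG) = 18 ∩ BD · GC = -21]
2. B_y = -3/2  [2·signedArea(BFG) = 18 ∩ BD · GC = -21]
   → B = (9, -3/2)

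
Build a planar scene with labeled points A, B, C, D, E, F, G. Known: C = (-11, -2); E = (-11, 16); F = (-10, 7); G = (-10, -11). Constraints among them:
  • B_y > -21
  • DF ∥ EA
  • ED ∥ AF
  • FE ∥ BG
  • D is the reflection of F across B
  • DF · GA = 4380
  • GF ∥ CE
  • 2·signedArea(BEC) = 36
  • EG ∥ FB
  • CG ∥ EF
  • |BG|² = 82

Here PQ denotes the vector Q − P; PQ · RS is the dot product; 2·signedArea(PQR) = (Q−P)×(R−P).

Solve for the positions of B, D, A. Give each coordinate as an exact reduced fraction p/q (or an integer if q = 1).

1. B_x = -9  [FE ∥ BG ∩ EG ∥ FB]
2. B_y = -20  [FE ∥ BG ∩ EG ∥ FB]
   → B = (-9, -20)
3. D_x = -8  [D is the reflection of F across B]
4. D_y = -47  [D is the reflection of F across B]
   → D = (-8, -47)
5. A_x = -13  [ED ∥ AF ∩ DF ∥ EA]
6. A_y = 70  [ED ∥ AF ∩ DF ∥ EA]
   → A = (-13, 70)

A = (-13, 70)
B = (-9, -20)
D = (-8, -47)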